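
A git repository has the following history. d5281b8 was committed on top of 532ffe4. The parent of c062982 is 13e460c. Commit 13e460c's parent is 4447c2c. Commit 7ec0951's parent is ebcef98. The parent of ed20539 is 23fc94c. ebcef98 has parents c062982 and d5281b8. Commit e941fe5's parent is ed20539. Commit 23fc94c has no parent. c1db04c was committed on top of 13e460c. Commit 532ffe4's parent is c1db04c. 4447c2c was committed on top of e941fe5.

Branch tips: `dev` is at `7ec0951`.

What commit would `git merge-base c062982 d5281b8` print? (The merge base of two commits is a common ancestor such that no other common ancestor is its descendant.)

Ancestors of c062982: {13e460c, 23fc94c, 4447c2c, c062982, e941fe5, ed20539}.
Ancestors of d5281b8: {13e460c, 23fc94c, 4447c2c, 532ffe4, c1db04c, d5281b8, e941fe5, ed20539}.
Common ancestors: {13e460c, 23fc94c, 4447c2c, e941fe5, ed20539}.
Among these, 13e460c is not an ancestor of any other common ancestor — it is the merge base.

13e460c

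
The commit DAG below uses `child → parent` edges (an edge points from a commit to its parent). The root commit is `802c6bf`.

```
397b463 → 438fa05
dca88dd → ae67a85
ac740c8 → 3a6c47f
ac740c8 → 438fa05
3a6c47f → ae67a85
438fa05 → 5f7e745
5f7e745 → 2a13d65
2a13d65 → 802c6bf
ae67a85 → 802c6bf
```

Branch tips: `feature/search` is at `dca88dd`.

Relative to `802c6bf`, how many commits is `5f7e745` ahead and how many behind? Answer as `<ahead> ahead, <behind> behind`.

Reachable from 5f7e745: {2a13d65, 5f7e745, 802c6bf}.
Reachable from 802c6bf: {802c6bf}.
Only in 5f7e745's history (ahead): {2a13d65, 5f7e745} — 2.
Only in 802c6bf's history (behind): {} — 0.

2 ahead, 0 behind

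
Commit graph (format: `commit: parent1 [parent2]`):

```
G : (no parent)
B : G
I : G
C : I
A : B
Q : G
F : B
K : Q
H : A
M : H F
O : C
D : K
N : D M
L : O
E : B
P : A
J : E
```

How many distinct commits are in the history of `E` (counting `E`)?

3

Walking parent pointers from E: reachable set = {B, E, G}.
That is 3 commits.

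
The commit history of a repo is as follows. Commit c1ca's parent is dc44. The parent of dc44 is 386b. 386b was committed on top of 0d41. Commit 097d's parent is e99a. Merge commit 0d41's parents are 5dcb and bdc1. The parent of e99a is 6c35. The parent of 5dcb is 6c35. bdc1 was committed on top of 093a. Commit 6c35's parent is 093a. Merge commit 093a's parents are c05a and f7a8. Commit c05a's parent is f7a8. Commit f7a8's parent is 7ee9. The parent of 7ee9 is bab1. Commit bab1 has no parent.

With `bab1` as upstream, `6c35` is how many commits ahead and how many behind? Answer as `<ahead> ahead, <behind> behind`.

5 ahead, 0 behind

Reachable from 6c35: {093a, 6c35, 7ee9, bab1, c05a, f7a8}.
Reachable from bab1: {bab1}.
Only in 6c35's history (ahead): {093a, 6c35, 7ee9, c05a, f7a8} — 5.
Only in bab1's history (behind): {} — 0.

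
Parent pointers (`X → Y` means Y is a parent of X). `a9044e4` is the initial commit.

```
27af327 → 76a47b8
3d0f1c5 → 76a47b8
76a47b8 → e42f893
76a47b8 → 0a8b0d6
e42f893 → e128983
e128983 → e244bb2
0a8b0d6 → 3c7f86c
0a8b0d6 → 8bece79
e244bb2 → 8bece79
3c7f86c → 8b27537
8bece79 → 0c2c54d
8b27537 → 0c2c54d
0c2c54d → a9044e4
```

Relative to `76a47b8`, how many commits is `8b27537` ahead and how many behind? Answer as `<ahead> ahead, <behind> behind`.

0 ahead, 7 behind

Reachable from 8b27537: {0c2c54d, 8b27537, a9044e4}.
Reachable from 76a47b8: {0a8b0d6, 0c2c54d, 3c7f86c, 76a47b8, 8b27537, 8bece79, a9044e4, e128983, e244bb2, e42f893}.
Only in 8b27537's history (ahead): {} — 0.
Only in 76a47b8's history (behind): {0a8b0d6, 3c7f86c, 76a47b8, 8bece79, e128983, e244bb2, e42f893} — 7.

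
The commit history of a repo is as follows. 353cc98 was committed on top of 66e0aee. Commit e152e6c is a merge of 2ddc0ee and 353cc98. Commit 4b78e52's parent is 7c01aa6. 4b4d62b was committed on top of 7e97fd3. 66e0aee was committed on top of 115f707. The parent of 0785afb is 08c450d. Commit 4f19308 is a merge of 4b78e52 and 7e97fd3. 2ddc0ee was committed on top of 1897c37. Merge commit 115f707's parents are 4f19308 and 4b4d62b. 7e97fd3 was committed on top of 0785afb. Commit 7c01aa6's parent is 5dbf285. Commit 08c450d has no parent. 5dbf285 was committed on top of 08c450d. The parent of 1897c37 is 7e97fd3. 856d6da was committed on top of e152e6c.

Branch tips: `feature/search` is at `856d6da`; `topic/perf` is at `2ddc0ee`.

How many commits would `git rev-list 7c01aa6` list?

3

Walking parent pointers from 7c01aa6: reachable set = {08c450d, 5dbf285, 7c01aa6}.
That is 3 commits.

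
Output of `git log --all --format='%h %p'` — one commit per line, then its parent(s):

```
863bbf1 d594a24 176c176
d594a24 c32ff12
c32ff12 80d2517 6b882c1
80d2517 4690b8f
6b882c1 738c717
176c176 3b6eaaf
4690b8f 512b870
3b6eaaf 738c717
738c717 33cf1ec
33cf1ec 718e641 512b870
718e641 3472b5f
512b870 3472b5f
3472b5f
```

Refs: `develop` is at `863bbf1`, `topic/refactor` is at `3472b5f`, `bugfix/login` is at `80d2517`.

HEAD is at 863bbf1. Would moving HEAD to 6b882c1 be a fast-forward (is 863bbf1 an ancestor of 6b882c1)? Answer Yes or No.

A fast-forward from 863bbf1 to 6b882c1 is possible iff 863bbf1 is an ancestor of 6b882c1.
Ancestors of 6b882c1: {33cf1ec, 3472b5f, 512b870, 6b882c1, 718e641, 738c717}.
863bbf1 is not among them, so fast-forward is not possible.

No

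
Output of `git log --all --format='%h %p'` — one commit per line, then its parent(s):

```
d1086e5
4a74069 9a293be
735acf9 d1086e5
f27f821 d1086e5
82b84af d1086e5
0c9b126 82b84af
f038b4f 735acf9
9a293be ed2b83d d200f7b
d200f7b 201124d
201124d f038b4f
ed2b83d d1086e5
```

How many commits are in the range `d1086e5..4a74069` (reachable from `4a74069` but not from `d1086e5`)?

7

Reachable from 4a74069: {201124d, 4a74069, 735acf9, 9a293be, d1086e5, d200f7b, ed2b83d, f038b4f}.
Reachable from d1086e5: {d1086e5}.
In 4a74069's history but not d1086e5's: {201124d, 4a74069, 735acf9, 9a293be, d200f7b, ed2b83d, f038b4f} — 7 commits.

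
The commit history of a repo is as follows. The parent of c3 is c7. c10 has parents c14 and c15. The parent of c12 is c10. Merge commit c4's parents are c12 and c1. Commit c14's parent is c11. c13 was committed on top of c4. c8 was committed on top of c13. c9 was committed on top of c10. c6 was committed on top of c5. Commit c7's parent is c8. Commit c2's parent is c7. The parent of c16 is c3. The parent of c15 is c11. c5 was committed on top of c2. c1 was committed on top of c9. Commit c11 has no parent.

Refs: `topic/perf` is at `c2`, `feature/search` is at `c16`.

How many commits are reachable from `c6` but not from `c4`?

6

Reachable from c6: {c1, c10, c11, c12, c13, c14, c15, c2, c4, c5, c6, c7, c8, c9}.
Reachable from c4: {c1, c10, c11, c12, c14, c15, c4, c9}.
In c6's history but not c4's: {c13, c2, c5, c6, c7, c8} — 6 commits.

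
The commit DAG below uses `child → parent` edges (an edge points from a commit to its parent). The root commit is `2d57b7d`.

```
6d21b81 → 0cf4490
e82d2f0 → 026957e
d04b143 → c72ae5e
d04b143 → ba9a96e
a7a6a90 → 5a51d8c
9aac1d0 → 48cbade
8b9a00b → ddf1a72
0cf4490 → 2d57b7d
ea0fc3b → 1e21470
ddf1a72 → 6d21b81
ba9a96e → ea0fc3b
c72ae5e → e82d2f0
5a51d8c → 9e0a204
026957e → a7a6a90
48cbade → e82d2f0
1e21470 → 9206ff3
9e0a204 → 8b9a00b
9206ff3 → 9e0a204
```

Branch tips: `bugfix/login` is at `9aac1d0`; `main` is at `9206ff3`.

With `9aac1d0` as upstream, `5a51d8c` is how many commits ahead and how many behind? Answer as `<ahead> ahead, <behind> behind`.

Reachable from 5a51d8c: {0cf4490, 2d57b7d, 5a51d8c, 6d21b81, 8b9a00b, 9e0a204, ddf1a72}.
Reachable from 9aac1d0: {026957e, 0cf4490, 2d57b7d, 48cbade, 5a51d8c, 6d21b81, 8b9a00b, 9aac1d0, 9e0a204, a7a6a90, ddf1a72, e82d2f0}.
Only in 5a51d8c's history (ahead): {} — 0.
Only in 9aac1d0's history (behind): {026957e, 48cbade, 9aac1d0, a7a6a90, e82d2f0} — 5.

0 ahead, 5 behind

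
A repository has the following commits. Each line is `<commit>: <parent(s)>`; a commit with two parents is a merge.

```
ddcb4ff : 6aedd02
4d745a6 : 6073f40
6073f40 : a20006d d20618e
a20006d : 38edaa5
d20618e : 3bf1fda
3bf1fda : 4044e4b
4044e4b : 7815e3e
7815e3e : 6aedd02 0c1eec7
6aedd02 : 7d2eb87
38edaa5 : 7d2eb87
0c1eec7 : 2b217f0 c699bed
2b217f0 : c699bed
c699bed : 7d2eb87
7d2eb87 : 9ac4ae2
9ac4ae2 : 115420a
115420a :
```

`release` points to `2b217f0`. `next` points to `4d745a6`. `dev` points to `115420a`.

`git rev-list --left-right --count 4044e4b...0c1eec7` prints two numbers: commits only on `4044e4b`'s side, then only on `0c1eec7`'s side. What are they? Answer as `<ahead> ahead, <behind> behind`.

Reachable from 4044e4b: {0c1eec7, 115420a, 2b217f0, 4044e4b, 6aedd02, 7815e3e, 7d2eb87, 9ac4ae2, c699bed}.
Reachable from 0c1eec7: {0c1eec7, 115420a, 2b217f0, 7d2eb87, 9ac4ae2, c699bed}.
Only in 4044e4b's history (ahead): {4044e4b, 6aedd02, 7815e3e} — 3.
Only in 0c1eec7's history (behind): {} — 0.

3 ahead, 0 behind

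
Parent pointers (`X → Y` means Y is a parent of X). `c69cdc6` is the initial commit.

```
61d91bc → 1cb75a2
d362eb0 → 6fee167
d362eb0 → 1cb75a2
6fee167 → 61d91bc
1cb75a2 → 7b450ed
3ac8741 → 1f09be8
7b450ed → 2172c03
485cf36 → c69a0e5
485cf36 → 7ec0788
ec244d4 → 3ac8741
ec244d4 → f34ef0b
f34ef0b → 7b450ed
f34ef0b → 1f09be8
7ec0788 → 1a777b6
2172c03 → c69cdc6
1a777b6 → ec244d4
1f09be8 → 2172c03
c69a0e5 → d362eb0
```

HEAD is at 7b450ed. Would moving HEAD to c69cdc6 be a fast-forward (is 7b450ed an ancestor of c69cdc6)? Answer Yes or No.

No

A fast-forward from 7b450ed to c69cdc6 is possible iff 7b450ed is an ancestor of c69cdc6.
Ancestors of c69cdc6: {c69cdc6}.
7b450ed is not among them, so fast-forward is not possible.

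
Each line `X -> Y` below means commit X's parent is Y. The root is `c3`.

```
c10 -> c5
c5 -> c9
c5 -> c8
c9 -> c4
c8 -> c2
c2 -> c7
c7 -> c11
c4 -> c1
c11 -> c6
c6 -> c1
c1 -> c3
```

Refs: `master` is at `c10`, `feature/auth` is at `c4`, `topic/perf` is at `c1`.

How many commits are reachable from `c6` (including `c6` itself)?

Walking parent pointers from c6: reachable set = {c1, c3, c6}.
That is 3 commits.

3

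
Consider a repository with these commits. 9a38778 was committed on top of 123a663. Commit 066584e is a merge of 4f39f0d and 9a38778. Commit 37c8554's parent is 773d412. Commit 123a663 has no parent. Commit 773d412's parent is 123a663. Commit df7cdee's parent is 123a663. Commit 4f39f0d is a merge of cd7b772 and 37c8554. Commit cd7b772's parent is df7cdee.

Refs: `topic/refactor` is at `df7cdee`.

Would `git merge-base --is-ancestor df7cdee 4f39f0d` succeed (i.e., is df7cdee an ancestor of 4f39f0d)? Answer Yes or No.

Ancestors of 4f39f0d (commits reachable by following parents): {123a663, 37c8554, 4f39f0d, 773d412, cd7b772, df7cdee}.
df7cdee is in that set, so it is an ancestor of 4f39f0d.

Yes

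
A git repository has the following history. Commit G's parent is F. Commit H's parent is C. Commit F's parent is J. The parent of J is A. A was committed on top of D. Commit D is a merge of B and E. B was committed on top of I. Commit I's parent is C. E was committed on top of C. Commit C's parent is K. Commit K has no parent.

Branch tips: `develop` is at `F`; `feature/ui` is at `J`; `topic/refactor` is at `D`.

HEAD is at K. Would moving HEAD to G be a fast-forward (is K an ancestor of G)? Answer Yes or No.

Yes

A fast-forward from K to G is possible iff K is an ancestor of G.
Ancestors of G: {A, B, C, D, E, F, G, I, J, K}.
K is among them, so fast-forward is possible.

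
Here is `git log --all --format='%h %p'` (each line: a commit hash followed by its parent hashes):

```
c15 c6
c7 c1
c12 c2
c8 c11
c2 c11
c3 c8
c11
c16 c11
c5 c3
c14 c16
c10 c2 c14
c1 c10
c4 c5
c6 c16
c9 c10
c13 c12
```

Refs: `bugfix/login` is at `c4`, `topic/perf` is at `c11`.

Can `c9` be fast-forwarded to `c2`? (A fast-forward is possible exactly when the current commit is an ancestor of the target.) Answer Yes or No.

No

A fast-forward from c9 to c2 is possible iff c9 is an ancestor of c2.
Ancestors of c2: {c11, c2}.
c9 is not among them, so fast-forward is not possible.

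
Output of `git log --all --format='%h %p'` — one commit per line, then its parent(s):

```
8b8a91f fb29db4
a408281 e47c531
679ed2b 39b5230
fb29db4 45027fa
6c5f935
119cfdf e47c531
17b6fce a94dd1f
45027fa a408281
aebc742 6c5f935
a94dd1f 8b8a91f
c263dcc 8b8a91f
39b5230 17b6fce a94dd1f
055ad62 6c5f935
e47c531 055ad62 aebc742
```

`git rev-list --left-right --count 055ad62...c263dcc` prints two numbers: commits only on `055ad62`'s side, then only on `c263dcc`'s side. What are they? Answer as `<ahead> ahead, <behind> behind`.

0 ahead, 7 behind

Reachable from 055ad62: {055ad62, 6c5f935}.
Reachable from c263dcc: {055ad62, 45027fa, 6c5f935, 8b8a91f, a408281, aebc742, c263dcc, e47c531, fb29db4}.
Only in 055ad62's history (ahead): {} — 0.
Only in c263dcc's history (behind): {45027fa, 8b8a91f, a408281, aebc742, c263dcc, e47c531, fb29db4} — 7.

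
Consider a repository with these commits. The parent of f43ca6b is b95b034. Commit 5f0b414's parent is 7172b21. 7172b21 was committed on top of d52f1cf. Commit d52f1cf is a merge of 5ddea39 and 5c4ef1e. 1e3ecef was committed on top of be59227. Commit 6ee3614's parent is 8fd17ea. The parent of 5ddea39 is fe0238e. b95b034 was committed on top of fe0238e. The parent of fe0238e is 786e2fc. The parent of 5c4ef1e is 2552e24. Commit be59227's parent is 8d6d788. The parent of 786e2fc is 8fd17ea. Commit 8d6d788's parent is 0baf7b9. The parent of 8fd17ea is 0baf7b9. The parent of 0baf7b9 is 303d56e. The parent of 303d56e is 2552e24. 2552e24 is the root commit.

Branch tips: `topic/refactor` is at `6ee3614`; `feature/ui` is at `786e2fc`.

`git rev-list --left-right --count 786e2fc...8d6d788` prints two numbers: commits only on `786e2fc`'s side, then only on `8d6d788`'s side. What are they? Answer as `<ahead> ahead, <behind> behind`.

2 ahead, 1 behind

Reachable from 786e2fc: {0baf7b9, 2552e24, 303d56e, 786e2fc, 8fd17ea}.
Reachable from 8d6d788: {0baf7b9, 2552e24, 303d56e, 8d6d788}.
Only in 786e2fc's history (ahead): {786e2fc, 8fd17ea} — 2.
Only in 8d6d788's history (behind): {8d6d788} — 1.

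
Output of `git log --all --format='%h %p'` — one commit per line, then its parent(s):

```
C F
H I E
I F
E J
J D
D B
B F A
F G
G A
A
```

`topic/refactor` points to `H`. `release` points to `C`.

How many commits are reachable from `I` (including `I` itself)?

4

Walking parent pointers from I: reachable set = {A, F, G, I}.
That is 4 commits.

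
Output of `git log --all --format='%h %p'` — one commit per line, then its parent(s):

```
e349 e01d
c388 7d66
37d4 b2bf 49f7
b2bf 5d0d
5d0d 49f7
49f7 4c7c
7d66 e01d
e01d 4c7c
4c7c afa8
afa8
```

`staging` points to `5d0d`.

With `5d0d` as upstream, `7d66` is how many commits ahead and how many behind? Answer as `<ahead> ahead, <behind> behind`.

Reachable from 7d66: {4c7c, 7d66, afa8, e01d}.
Reachable from 5d0d: {49f7, 4c7c, 5d0d, afa8}.
Only in 7d66's history (ahead): {7d66, e01d} — 2.
Only in 5d0d's history (behind): {49f7, 5d0d} — 2.

2 ahead, 2 behind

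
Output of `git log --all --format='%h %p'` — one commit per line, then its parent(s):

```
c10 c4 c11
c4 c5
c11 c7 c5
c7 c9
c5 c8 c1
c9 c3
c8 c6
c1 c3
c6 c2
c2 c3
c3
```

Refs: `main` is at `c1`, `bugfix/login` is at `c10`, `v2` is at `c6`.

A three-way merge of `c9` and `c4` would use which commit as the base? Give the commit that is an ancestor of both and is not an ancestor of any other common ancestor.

c3

Ancestors of c9: {c3, c9}.
Ancestors of c4: {c1, c2, c3, c4, c5, c6, c8}.
Common ancestors: {c3}.
The only common ancestor is c3, so it is the merge base.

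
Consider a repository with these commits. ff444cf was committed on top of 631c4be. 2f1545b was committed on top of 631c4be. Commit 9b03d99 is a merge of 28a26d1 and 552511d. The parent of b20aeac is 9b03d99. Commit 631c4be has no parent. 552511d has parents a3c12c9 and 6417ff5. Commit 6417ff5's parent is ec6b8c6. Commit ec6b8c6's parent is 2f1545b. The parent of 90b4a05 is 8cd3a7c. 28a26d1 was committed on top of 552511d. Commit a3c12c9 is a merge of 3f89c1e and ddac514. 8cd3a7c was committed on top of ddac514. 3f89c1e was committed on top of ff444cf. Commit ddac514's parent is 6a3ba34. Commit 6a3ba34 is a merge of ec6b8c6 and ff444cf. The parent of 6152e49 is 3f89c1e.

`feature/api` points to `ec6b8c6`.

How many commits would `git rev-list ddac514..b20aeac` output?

7

Reachable from b20aeac: {28a26d1, 2f1545b, 3f89c1e, 552511d, 631c4be, 6417ff5, 6a3ba34, 9b03d99, a3c12c9, b20aeac, ddac514, ec6b8c6, ff444cf}.
Reachable from ddac514: {2f1545b, 631c4be, 6a3ba34, ddac514, ec6b8c6, ff444cf}.
In b20aeac's history but not ddac514's: {28a26d1, 3f89c1e, 552511d, 6417ff5, 9b03d99, a3c12c9, b20aeac} — 7 commits.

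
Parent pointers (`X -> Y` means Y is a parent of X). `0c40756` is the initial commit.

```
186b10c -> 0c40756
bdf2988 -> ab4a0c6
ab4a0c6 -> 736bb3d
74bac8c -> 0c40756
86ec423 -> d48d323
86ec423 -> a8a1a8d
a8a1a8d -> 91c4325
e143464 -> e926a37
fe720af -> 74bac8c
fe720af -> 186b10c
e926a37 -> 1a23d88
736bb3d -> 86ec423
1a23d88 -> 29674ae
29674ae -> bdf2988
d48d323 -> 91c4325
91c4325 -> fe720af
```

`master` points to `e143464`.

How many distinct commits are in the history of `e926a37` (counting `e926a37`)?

14

Walking parent pointers from e926a37: reachable set = {0c40756, 186b10c, 1a23d88, 29674ae, 736bb3d, 74bac8c, 86ec423, 91c4325, a8a1a8d, ab4a0c6, bdf2988, d48d323, e926a37, fe720af}.
That is 14 commits.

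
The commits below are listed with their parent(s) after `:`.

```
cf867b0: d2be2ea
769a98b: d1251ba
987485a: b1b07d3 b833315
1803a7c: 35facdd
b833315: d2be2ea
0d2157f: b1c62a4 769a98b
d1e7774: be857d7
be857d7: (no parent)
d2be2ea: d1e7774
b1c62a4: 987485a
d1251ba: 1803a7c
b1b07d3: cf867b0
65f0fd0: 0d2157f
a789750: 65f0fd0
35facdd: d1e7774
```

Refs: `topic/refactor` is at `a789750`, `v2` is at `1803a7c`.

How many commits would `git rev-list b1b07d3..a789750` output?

10

Reachable from a789750: {0d2157f, 1803a7c, 35facdd, 65f0fd0, 769a98b, 987485a, a789750, b1b07d3, b1c62a4, b833315, be857d7, cf867b0, d1251ba, d1e7774, d2be2ea}.
Reachable from b1b07d3: {b1b07d3, be857d7, cf867b0, d1e7774, d2be2ea}.
In a789750's history but not b1b07d3's: {0d2157f, 1803a7c, 35facdd, 65f0fd0, 769a98b, 987485a, a789750, b1c62a4, b833315, d1251ba} — 10 commits.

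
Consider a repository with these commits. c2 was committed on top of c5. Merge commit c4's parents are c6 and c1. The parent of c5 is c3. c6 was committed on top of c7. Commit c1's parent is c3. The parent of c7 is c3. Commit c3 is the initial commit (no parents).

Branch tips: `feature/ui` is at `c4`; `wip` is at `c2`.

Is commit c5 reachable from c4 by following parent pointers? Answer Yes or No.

Ancestors of c4: {c1, c3, c4, c6, c7}.
c5 is not in that set, so it is not an ancestor of c4.

No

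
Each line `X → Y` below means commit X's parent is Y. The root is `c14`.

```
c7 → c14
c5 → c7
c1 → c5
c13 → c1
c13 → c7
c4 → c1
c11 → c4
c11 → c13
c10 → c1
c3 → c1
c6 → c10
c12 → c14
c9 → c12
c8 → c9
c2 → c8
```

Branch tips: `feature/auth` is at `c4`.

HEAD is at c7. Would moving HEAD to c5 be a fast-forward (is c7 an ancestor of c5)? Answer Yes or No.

A fast-forward from c7 to c5 is possible iff c7 is an ancestor of c5.
Ancestors of c5: {c14, c5, c7}.
c7 is among them, so fast-forward is possible.

Yes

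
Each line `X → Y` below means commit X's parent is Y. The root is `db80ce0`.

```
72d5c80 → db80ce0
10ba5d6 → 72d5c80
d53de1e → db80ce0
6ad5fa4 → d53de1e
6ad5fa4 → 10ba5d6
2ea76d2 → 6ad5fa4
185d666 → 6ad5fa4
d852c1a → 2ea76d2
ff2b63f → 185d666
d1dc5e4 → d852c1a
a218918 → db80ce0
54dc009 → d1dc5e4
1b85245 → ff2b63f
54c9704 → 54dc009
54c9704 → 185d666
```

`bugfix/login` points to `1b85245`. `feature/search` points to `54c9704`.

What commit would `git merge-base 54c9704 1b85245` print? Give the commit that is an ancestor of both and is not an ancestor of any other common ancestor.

185d666

Ancestors of 54c9704: {10ba5d6, 185d666, 2ea76d2, 54c9704, 54dc009, 6ad5fa4, 72d5c80, d1dc5e4, d53de1e, d852c1a, db80ce0}.
Ancestors of 1b85245: {10ba5d6, 185d666, 1b85245, 6ad5fa4, 72d5c80, d53de1e, db80ce0, ff2b63f}.
Common ancestors: {10ba5d6, 185d666, 6ad5fa4, 72d5c80, d53de1e, db80ce0}.
Among these, 185d666 is not an ancestor of any other common ancestor — it is the merge base.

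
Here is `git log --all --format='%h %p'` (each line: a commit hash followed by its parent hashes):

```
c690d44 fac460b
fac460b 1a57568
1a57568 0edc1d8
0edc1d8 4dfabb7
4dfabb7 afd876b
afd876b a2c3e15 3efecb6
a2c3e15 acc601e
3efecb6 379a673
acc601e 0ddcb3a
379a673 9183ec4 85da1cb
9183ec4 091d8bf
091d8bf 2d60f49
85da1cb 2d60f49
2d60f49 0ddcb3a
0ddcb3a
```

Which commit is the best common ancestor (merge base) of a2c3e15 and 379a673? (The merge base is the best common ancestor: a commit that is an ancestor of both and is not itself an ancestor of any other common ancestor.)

0ddcb3a

Ancestors of a2c3e15: {0ddcb3a, a2c3e15, acc601e}.
Ancestors of 379a673: {091d8bf, 0ddcb3a, 2d60f49, 379a673, 85da1cb, 9183ec4}.
Common ancestors: {0ddcb3a}.
The only common ancestor is 0ddcb3a, so it is the merge base.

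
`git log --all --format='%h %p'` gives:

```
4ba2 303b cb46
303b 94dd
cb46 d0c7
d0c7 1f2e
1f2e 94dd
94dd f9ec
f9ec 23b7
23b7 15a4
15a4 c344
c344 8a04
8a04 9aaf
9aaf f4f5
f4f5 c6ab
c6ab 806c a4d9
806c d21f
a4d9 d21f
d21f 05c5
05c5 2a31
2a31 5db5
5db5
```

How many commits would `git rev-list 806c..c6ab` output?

Reachable from c6ab: {05c5, 2a31, 5db5, 806c, a4d9, c6ab, d21f}.
Reachable from 806c: {05c5, 2a31, 5db5, 806c, d21f}.
In c6ab's history but not 806c's: {a4d9, c6ab} — 2 commits.

2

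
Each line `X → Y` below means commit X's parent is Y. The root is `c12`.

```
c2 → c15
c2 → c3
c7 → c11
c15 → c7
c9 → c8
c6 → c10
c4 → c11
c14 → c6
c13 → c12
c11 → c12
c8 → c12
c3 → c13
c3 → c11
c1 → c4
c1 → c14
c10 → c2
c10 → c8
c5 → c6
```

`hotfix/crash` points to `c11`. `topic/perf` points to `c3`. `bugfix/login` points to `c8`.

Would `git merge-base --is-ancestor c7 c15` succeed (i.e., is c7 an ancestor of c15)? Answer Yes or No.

Yes

Ancestors of c15 (commits reachable by following parents): {c11, c12, c15, c7}.
c7 is in that set, so it is an ancestor of c15.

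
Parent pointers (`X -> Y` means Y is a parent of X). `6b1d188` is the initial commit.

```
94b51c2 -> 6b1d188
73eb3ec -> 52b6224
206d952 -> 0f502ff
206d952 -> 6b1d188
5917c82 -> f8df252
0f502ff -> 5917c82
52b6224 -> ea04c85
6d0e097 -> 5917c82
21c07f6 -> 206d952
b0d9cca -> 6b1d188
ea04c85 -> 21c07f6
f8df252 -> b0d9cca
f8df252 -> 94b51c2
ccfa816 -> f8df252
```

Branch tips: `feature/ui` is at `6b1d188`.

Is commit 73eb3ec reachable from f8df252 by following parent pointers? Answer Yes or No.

Ancestors of f8df252: {6b1d188, 94b51c2, b0d9cca, f8df252}.
73eb3ec is not in that set, so it is not an ancestor of f8df252.

No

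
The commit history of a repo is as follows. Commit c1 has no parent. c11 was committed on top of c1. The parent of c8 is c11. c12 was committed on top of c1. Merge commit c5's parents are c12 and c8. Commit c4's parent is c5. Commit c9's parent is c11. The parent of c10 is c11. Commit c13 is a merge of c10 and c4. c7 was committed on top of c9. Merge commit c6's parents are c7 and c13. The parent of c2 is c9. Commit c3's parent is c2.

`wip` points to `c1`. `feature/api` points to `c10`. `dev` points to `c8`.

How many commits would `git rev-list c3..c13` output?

Reachable from c13: {c1, c10, c11, c12, c13, c4, c5, c8}.
Reachable from c3: {c1, c11, c2, c3, c9}.
In c13's history but not c3's: {c10, c12, c13, c4, c5, c8} — 6 commits.

6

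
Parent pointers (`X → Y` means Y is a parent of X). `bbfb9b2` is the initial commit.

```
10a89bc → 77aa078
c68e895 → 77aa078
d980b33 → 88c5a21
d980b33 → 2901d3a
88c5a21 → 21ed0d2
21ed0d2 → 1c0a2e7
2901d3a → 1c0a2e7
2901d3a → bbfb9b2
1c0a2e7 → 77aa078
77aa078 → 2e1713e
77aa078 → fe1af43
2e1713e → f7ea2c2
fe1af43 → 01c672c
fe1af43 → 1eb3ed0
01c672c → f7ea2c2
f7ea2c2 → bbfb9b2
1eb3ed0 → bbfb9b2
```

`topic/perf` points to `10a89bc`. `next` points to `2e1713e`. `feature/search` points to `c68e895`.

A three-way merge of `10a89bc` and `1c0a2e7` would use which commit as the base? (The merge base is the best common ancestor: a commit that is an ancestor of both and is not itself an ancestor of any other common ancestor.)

Ancestors of 10a89bc: {01c672c, 10a89bc, 1eb3ed0, 2e1713e, 77aa078, bbfb9b2, f7ea2c2, fe1af43}.
Ancestors of 1c0a2e7: {01c672c, 1c0a2e7, 1eb3ed0, 2e1713e, 77aa078, bbfb9b2, f7ea2c2, fe1af43}.
Common ancestors: {01c672c, 1eb3ed0, 2e1713e, 77aa078, bbfb9b2, f7ea2c2, fe1af43}.
Among these, 77aa078 is not an ancestor of any other common ancestor — it is the merge base.

77aa078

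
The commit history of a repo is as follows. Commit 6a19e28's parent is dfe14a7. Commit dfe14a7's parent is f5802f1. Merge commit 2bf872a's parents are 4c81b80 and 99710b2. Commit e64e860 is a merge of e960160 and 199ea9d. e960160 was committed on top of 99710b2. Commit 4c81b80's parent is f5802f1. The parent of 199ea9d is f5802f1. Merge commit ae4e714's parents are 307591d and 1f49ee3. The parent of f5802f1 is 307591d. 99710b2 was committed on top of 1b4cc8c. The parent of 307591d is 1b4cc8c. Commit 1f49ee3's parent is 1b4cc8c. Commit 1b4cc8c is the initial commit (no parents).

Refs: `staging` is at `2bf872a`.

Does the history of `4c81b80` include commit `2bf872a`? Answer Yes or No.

No

Ancestors of 4c81b80: {1b4cc8c, 307591d, 4c81b80, f5802f1}.
2bf872a is not in that set, so it is not an ancestor of 4c81b80.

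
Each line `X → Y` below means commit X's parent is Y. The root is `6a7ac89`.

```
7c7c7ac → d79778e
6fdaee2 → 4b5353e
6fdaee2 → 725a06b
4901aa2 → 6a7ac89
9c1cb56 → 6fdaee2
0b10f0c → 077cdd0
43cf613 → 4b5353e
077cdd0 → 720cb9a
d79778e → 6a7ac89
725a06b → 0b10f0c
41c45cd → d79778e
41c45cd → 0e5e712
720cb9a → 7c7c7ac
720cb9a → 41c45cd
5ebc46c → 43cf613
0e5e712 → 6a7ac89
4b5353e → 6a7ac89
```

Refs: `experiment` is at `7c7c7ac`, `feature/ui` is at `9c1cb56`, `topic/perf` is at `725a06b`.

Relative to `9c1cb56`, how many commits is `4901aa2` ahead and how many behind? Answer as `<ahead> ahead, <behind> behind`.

1 ahead, 11 behind

Reachable from 4901aa2: {4901aa2, 6a7ac89}.
Reachable from 9c1cb56: {077cdd0, 0b10f0c, 0e5e712, 41c45cd, 4b5353e, 6a7ac89, 6fdaee2, 720cb9a, 725a06b, 7c7c7ac, 9c1cb56, d79778e}.
Only in 4901aa2's history (ahead): {4901aa2} — 1.
Only in 9c1cb56's history (behind): {077cdd0, 0b10f0c, 0e5e712, 41c45cd, 4b5353e, 6fdaee2, 720cb9a, 725a06b, 7c7c7ac, 9c1cb56, d79778e} — 11.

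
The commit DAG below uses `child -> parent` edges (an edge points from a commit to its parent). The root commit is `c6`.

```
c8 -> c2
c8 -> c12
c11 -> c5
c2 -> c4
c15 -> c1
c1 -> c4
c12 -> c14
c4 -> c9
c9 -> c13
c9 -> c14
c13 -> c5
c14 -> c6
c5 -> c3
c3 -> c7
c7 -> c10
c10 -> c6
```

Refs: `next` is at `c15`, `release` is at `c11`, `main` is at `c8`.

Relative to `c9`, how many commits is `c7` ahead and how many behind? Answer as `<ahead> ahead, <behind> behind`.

Reachable from c7: {c10, c6, c7}.
Reachable from c9: {c10, c13, c14, c3, c5, c6, c7, c9}.
Only in c7's history (ahead): {} — 0.
Only in c9's history (behind): {c13, c14, c3, c5, c9} — 5.

0 ahead, 5 behind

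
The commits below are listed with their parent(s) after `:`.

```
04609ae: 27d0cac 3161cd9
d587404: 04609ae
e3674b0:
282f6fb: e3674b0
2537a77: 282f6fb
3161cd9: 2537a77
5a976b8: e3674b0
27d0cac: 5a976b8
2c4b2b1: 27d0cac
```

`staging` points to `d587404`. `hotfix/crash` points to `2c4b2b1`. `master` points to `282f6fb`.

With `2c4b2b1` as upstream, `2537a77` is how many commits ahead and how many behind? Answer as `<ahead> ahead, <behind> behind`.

2 ahead, 3 behind

Reachable from 2537a77: {2537a77, 282f6fb, e3674b0}.
Reachable from 2c4b2b1: {27d0cac, 2c4b2b1, 5a976b8, e3674b0}.
Only in 2537a77's history (ahead): {2537a77, 282f6fb} — 2.
Only in 2c4b2b1's history (behind): {27d0cac, 2c4b2b1, 5a976b8} — 3.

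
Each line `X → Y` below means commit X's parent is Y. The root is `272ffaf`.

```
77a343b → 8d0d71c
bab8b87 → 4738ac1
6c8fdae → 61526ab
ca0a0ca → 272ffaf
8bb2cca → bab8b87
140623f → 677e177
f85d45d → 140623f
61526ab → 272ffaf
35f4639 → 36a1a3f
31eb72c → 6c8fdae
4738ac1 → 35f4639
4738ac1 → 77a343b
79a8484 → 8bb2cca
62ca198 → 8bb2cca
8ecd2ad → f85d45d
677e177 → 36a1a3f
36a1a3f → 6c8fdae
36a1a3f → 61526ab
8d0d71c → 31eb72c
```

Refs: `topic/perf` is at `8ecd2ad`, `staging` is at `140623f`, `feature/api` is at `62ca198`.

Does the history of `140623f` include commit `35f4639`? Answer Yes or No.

No

Ancestors of 140623f: {140623f, 272ffaf, 36a1a3f, 61526ab, 677e177, 6c8fdae}.
35f4639 is not in that set, so it is not an ancestor of 140623f.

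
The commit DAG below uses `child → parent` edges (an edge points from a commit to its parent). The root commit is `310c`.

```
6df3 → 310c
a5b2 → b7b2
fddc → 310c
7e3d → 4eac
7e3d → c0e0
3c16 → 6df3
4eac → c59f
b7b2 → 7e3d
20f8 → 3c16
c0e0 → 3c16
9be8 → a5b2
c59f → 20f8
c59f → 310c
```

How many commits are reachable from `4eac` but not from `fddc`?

5

Reachable from 4eac: {20f8, 310c, 3c16, 4eac, 6df3, c59f}.
Reachable from fddc: {310c, fddc}.
In 4eac's history but not fddc's: {20f8, 3c16, 4eac, 6df3, c59f} — 5 commits.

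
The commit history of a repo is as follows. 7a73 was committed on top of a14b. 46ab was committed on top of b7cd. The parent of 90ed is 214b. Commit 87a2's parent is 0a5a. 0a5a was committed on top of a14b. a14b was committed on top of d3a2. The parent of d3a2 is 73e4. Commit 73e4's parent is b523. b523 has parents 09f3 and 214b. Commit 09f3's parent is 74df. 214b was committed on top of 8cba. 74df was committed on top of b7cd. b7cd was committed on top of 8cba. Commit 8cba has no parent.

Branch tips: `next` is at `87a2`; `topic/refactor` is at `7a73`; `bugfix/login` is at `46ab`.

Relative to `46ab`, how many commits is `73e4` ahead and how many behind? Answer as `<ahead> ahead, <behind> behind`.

Reachable from 73e4: {09f3, 214b, 73e4, 74df, 8cba, b523, b7cd}.
Reachable from 46ab: {46ab, 8cba, b7cd}.
Only in 73e4's history (ahead): {09f3, 214b, 73e4, 74df, b523} — 5.
Only in 46ab's history (behind): {46ab} — 1.

5 ahead, 1 behind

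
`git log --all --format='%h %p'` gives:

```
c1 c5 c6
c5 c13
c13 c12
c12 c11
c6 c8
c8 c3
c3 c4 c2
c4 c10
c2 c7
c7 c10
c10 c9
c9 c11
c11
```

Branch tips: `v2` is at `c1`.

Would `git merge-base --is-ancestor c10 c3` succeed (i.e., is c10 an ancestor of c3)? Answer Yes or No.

Ancestors of c3 (commits reachable by following parents): {c10, c11, c2, c3, c4, c7, c9}.
c10 is in that set, so it is an ancestor of c3.

Yes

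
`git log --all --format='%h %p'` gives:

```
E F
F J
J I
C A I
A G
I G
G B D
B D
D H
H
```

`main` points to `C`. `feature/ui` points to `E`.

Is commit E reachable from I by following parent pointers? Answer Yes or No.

Ancestors of I: {B, D, G, H, I}.
E is not in that set, so it is not an ancestor of I.

No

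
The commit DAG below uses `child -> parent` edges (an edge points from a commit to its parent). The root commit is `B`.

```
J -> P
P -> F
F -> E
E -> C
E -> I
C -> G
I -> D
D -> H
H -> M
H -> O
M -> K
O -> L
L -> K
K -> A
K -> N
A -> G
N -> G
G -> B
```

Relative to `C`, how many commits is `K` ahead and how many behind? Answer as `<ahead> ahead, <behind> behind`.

Reachable from K: {A, B, G, K, N}.
Reachable from C: {B, C, G}.
Only in K's history (ahead): {A, K, N} — 3.
Only in C's history (behind): {C} — 1.

3 ahead, 1 behind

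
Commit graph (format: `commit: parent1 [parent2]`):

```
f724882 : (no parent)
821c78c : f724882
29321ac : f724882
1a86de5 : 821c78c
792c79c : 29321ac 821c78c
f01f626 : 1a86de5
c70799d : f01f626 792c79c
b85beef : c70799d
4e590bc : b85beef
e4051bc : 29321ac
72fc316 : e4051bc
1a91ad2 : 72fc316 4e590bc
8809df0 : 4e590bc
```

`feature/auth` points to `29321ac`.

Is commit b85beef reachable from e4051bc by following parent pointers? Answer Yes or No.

No

Ancestors of e4051bc: {29321ac, e4051bc, f724882}.
b85beef is not in that set, so it is not an ancestor of e4051bc.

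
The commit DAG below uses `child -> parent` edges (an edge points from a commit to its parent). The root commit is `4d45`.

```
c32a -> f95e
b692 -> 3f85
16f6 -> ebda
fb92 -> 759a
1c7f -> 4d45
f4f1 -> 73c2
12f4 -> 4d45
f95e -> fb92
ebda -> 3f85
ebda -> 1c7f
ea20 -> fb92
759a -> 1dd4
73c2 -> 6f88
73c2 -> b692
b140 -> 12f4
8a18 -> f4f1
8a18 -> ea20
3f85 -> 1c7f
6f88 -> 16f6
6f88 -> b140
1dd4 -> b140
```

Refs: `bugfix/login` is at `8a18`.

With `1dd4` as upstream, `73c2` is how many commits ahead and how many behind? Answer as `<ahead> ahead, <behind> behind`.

7 ahead, 1 behind

Reachable from 73c2: {12f4, 16f6, 1c7f, 3f85, 4d45, 6f88, 73c2, b140, b692, ebda}.
Reachable from 1dd4: {12f4, 1dd4, 4d45, b140}.
Only in 73c2's history (ahead): {16f6, 1c7f, 3f85, 6f88, 73c2, b692, ebda} — 7.
Only in 1dd4's history (behind): {1dd4} — 1.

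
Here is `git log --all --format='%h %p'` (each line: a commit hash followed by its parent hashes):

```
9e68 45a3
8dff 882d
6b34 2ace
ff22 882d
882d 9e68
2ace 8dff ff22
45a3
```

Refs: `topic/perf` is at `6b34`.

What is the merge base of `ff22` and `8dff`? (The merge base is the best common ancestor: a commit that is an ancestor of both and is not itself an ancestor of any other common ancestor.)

Ancestors of ff22: {45a3, 882d, 9e68, ff22}.
Ancestors of 8dff: {45a3, 882d, 8dff, 9e68}.
Common ancestors: {45a3, 882d, 9e68}.
Among these, 882d is not an ancestor of any other common ancestor — it is the merge base.

882d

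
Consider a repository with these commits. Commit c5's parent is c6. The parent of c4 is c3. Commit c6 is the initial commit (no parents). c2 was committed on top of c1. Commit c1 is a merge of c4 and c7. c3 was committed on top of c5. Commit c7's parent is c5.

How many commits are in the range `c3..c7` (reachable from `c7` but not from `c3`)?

1

Reachable from c7: {c5, c6, c7}.
Reachable from c3: {c3, c5, c6}.
In c7's history but not c3's: {c7} — 1 commit.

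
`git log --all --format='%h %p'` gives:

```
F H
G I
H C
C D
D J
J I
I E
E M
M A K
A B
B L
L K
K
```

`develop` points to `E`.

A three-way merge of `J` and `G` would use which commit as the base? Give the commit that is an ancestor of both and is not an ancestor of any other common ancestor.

I

Ancestors of J: {A, B, E, I, J, K, L, M}.
Ancestors of G: {A, B, E, G, I, K, L, M}.
Common ancestors: {A, B, E, I, K, L, M}.
Among these, I is not an ancestor of any other common ancestor — it is the merge base.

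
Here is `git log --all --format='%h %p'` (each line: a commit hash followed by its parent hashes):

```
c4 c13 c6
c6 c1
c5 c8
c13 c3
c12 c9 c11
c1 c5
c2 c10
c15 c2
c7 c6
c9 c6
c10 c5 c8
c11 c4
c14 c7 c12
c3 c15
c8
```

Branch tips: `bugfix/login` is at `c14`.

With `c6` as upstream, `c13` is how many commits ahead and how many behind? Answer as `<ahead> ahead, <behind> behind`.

5 ahead, 2 behind

Reachable from c13: {c10, c13, c15, c2, c3, c5, c8}.
Reachable from c6: {c1, c5, c6, c8}.
Only in c13's history (ahead): {c10, c13, c15, c2, c3} — 5.
Only in c6's history (behind): {c1, c6} — 2.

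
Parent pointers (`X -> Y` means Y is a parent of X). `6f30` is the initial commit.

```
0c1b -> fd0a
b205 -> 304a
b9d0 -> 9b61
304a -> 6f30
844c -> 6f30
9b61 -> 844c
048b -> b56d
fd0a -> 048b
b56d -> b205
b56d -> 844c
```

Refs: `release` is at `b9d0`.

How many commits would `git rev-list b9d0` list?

4

Walking parent pointers from b9d0: reachable set = {6f30, 844c, 9b61, b9d0}.
That is 4 commits.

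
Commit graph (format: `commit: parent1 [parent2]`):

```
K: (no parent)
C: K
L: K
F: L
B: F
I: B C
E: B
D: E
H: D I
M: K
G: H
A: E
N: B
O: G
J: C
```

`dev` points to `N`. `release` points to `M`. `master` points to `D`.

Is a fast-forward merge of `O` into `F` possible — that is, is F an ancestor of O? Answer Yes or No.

A fast-forward from F to O is possible iff F is an ancestor of O.
Ancestors of O: {B, C, D, E, F, G, H, I, K, L, O}.
F is among them, so fast-forward is possible.

Yes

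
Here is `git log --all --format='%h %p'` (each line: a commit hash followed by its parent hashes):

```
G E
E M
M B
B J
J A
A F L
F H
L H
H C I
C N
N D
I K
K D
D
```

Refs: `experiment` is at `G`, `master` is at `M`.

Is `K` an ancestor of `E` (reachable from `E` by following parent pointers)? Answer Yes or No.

Ancestors of E (commits reachable by following parents): {A, B, C, D, E, F, H, I, J, K, L, M, N}.
K is in that set, so it is an ancestor of E.

Yes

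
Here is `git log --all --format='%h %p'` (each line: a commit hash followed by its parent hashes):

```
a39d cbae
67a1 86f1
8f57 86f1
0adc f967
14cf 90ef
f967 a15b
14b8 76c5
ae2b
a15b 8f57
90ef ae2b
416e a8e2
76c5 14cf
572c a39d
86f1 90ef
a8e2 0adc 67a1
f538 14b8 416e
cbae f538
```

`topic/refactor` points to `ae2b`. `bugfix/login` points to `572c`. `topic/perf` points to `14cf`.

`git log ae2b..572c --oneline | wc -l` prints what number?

Reachable from 572c: {0adc, 14b8, 14cf, 416e, 572c, 67a1, 76c5, 86f1, 8f57, 90ef, a15b, a39d, a8e2, ae2b, cbae, f538, f967}.
Reachable from ae2b: {ae2b}.
In 572c's history but not ae2b's: {0adc, 14b8, 14cf, 416e, 572c, 67a1, 76c5, 86f1, 8f57, 90ef, a15b, a39d, a8e2, cbae, f538, f967} — 16 commits.

16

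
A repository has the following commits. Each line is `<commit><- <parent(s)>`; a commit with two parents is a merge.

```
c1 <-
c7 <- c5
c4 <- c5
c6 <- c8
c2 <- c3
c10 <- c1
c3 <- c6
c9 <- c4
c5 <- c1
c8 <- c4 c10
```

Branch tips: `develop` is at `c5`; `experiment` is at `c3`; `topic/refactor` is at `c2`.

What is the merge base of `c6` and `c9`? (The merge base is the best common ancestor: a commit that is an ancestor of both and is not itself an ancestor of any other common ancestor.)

Ancestors of c6: {c1, c10, c4, c5, c6, c8}.
Ancestors of c9: {c1, c4, c5, c9}.
Common ancestors: {c1, c4, c5}.
Among these, c4 is not an ancestor of any other common ancestor — it is the merge base.

c4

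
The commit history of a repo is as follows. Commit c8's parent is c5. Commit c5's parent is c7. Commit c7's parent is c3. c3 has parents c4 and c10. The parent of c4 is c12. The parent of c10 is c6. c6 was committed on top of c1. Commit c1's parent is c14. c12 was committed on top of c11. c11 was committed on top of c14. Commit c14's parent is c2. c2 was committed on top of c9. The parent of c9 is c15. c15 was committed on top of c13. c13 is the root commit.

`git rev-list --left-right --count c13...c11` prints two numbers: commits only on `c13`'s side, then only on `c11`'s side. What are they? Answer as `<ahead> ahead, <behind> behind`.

Reachable from c13: {c13}.
Reachable from c11: {c11, c13, c14, c15, c2, c9}.
Only in c13's history (ahead): {} — 0.
Only in c11's history (behind): {c11, c14, c15, c2, c9} — 5.

0 ahead, 5 behind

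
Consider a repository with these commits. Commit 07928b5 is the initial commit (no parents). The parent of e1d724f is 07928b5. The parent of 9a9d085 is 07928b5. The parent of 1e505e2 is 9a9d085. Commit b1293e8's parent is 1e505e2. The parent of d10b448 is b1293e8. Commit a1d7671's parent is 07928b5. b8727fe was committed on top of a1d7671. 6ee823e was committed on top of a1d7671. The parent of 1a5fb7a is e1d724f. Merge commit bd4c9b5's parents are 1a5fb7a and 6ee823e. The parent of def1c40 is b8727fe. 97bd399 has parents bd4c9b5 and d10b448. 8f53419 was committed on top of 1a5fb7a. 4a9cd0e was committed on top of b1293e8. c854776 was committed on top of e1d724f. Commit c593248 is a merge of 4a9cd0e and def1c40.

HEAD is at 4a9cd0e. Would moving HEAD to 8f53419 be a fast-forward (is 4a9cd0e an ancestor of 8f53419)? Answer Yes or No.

No

A fast-forward from 4a9cd0e to 8f53419 is possible iff 4a9cd0e is an ancestor of 8f53419.
Ancestors of 8f53419: {07928b5, 1a5fb7a, 8f53419, e1d724f}.
4a9cd0e is not among them, so fast-forward is not possible.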